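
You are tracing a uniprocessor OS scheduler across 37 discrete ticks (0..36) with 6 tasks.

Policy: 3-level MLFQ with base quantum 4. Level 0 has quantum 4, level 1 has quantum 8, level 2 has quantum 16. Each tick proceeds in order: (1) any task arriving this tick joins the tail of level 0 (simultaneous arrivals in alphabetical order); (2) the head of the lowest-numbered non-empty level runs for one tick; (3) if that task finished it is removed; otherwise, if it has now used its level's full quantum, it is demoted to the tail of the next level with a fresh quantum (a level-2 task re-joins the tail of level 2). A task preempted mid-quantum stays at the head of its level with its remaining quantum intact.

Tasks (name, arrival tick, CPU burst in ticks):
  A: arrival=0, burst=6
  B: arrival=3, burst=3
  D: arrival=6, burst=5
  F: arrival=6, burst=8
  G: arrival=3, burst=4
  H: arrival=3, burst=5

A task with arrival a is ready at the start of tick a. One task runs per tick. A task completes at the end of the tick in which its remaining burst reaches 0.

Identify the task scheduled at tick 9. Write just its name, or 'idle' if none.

t=0: L0/L1/L2 = A/-/- → run A
t=1: L0/L1/L2 = A/-/- → run A
t=2: L0/L1/L2 = A/-/- → run A
t=3: L0/L1/L2 = ABGH/-/- → run A
t=4: L0/L1/L2 = BGH/A/- → run B
t=5: L0/L1/L2 = BGH/A/- → run B
t=6: L0/L1/L2 = BGHDF/A/- → run B
t=7: L0/L1/L2 = GHDF/A/- → run G
t=8: L0/L1/L2 = GHDF/A/- → run G
t=9: L0/L1/L2 = GHDF/A/- → run G
t=10: L0/L1/L2 = GHDF/A/- → run G
t=11: L0/L1/L2 = HDF/A/- → run H
t=12: L0/L1/L2 = HDF/A/- → run H
t=13: L0/L1/L2 = HDF/A/- → run H
t=14: L0/L1/L2 = HDF/A/- → run H
t=15: L0/L1/L2 = DF/AH/- → run D
t=16: L0/L1/L2 = DF/AH/- → run D
t=17: L0/L1/L2 = DF/AH/- → run D
t=18: L0/L1/L2 = DF/AH/- → run D
t=19: L0/L1/L2 = F/AHD/- → run F
t=20: L0/L1/L2 = F/AHD/- → run F
t=21: L0/L1/L2 = F/AHD/- → run F
t=22: L0/L1/L2 = F/AHD/- → run F
t=23: L0/L1/L2 = -/AHDF/- → run A
t=24: L0/L1/L2 = -/AHDF/- → run A
t=25: L0/L1/L2 = -/HDF/- → run H
t=26: L0/L1/L2 = -/DF/- → run D
t=27: L0/L1/L2 = -/F/- → run F
t=28: L0/L1/L2 = -/F/- → run F
t=29: L0/L1/L2 = -/F/- → run F
t=30: L0/L1/L2 = -/F/- → run F
t=31: (idle)
t=32: (idle)
t=33: (idle)
t=34: (idle)
t=35: (idle)
t=36: (idle)

running at tick 9 = G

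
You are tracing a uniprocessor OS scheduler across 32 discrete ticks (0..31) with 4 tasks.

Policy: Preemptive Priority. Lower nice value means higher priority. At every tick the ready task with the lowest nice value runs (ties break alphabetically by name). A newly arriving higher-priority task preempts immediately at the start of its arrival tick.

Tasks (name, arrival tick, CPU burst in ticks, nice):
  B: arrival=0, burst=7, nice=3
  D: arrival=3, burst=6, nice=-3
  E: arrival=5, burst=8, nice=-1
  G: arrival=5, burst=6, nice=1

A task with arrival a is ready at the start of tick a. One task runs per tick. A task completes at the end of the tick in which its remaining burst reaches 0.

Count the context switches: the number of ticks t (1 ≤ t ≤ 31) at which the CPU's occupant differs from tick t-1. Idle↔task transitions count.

t=0: ready={B} → run B
t=1: ready={B} → run B
t=2: ready={B} → run B
t=3: ready={B,D} → run D
t=4: ready={B,D} → run D
t=5: ready={B,D,E,G} → run D
t=6: ready={B,D,E,G} → run D
t=7: ready={B,D,E,G} → run D
t=8: ready={B,D,E,G} → run D
t=9: ready={B,E,G} → run E
t=10: ready={B,E,G} → run E
t=11: ready={B,E,G} → run E
t=12: ready={B,E,G} → run E
t=13: ready={B,E,G} → run E
t=14: ready={B,E,G} → run E
t=15: ready={B,E,G} → run E
t=16: ready={B,E,G} → run E
t=17: ready={B,G} → run G
t=18: ready={B,G} → run G
t=19: ready={B,G} → run G
t=20: ready={B,G} → run G
t=21: ready={B,G} → run G
t=22: ready={B,G} → run G
t=23: ready={B} → run B
t=24: ready={B} → run B
t=25: ready={B} → run B
t=26: ready={B} → run B
t=27: (idle)
t=28: (idle)
t=29: (idle)
t=30: (idle)
t=31: (idle)

context switches = 5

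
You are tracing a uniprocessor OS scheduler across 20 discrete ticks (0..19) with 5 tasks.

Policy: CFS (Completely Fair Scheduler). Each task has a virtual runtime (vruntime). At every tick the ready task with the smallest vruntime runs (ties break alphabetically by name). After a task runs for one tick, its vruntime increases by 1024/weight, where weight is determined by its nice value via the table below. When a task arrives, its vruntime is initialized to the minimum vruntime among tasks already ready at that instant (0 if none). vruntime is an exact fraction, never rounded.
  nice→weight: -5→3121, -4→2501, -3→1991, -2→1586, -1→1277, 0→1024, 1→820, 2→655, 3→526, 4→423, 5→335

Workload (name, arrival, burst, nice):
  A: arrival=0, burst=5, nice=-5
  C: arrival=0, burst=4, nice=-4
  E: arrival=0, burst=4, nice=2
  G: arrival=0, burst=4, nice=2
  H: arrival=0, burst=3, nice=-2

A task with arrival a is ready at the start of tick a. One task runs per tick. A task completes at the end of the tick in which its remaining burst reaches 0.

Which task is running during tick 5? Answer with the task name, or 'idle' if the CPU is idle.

t=0: vr[A=0 C=0 E=0 G=0 H=0] → run A
t=1: vr[A=1024/3121 C=0 E=0 G=0 H=0] → run C
t=2: vr[A=1024/3121 C=1024/2501 E=0 G=0 H=0] → run E
t=3: vr[A=1024/3121 C=1024/2501 E=1024/655 G=0 H=0] → run G
t=4: vr[A=1024/3121 C=1024/2501 E=1024/655 G=1024/655 H=0] → run H
t=5: vr[A=1024/3121 C=1024/2501 E=1024/655 G=1024/655 H=512/793] → run A
t=6: vr[A=2048/3121 C=1024/2501 E=1024/655 G=1024/655 H=512/793] → run C
t=7: vr[A=2048/3121 C=2048/2501 E=1024/655 G=1024/655 H=512/793] → run H
t=8: vr[A=2048/3121 C=2048/2501 E=1024/655 G=1024/655 H=1024/793] → run A
t=9: vr[A=3072/3121 C=2048/2501 E=1024/655 G=1024/655 H=1024/793] → run C
t=10: vr[A=3072/3121 C=3072/2501 E=1024/655 G=1024/655 H=1024/793] → run A
t=11: vr[A=4096/3121 C=3072/2501 E=1024/655 G=1024/655 H=1024/793] → run C
t=12: vr[A=4096/3121 E=1024/655 G=1024/655 H=1024/793] → run H
t=13: vr[A=4096/3121 E=1024/655 G=1024/655] → run A
t=14: vr[E=1024/655 G=1024/655] → run E
t=15: vr[E=2048/655 G=1024/655] → run G
t=16: vr[E=2048/655 G=2048/655] → run E
t=17: vr[E=3072/655 G=2048/655] → run G
t=18: vr[E=3072/655 G=3072/655] → run E
t=19: vr[G=3072/655] → run G

running at tick 5 = A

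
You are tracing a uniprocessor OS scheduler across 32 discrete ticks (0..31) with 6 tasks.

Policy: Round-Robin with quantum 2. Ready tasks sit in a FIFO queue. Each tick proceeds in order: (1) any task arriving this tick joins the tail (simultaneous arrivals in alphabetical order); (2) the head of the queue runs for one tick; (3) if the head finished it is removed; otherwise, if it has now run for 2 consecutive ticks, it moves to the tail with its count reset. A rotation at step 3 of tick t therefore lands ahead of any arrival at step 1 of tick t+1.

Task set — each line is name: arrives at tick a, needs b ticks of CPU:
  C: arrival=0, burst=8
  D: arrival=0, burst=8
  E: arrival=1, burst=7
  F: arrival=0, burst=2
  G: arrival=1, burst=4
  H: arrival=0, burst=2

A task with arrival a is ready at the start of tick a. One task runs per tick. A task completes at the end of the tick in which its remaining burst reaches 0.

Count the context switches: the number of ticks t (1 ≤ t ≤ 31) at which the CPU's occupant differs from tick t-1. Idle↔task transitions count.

context switches = 16

t=0: queue=[C,D,F,H] q_used=0 → run C
t=1: queue=[C,D,F,H,E,G] q_used=1 → run C
t=2: queue=[D,F,H,E,G,C] q_used=0 → run D
t=3: queue=[D,F,H,E,G,C] q_used=1 → run D
t=4: queue=[F,H,E,G,C,D] q_used=0 → run F
t=5: queue=[F,H,E,G,C,D] q_used=1 → run F
t=6: queue=[H,E,G,C,D] q_used=0 → run H
t=7: queue=[H,E,G,C,D] q_used=1 → run H
t=8: queue=[E,G,C,D] q_used=0 → run E
t=9: queue=[E,G,C,D] q_used=1 → run E
t=10: queue=[G,C,D,E] q_used=0 → run G
t=11: queue=[G,C,D,E] q_used=1 → run G
t=12: queue=[C,D,E,G] q_used=0 → run C
t=13: queue=[C,D,E,G] q_used=1 → run C
t=14: queue=[D,E,G,C] q_used=0 → run D
t=15: queue=[D,E,G,C] q_used=1 → run D
t=16: queue=[E,G,C,D] q_used=0 → run E
t=17: queue=[E,G,C,D] q_used=1 → run E
t=18: queue=[G,C,D,E] q_used=0 → run G
t=19: queue=[G,C,D,E] q_used=1 → run G
t=20: queue=[C,D,E] q_used=0 → run C
t=21: queue=[C,D,E] q_used=1 → run C
t=22: queue=[D,E,C] q_used=0 → run D
t=23: queue=[D,E,C] q_used=1 → run D
t=24: queue=[E,C,D] q_used=0 → run E
t=25: queue=[E,C,D] q_used=1 → run E
t=26: queue=[C,D,E] q_used=0 → run C
t=27: queue=[C,D,E] q_used=1 → run C
t=28: queue=[D,E] q_used=0 → run D
t=29: queue=[D,E] q_used=1 → run D
t=30: queue=[E] q_used=0 → run E
t=31: (idle)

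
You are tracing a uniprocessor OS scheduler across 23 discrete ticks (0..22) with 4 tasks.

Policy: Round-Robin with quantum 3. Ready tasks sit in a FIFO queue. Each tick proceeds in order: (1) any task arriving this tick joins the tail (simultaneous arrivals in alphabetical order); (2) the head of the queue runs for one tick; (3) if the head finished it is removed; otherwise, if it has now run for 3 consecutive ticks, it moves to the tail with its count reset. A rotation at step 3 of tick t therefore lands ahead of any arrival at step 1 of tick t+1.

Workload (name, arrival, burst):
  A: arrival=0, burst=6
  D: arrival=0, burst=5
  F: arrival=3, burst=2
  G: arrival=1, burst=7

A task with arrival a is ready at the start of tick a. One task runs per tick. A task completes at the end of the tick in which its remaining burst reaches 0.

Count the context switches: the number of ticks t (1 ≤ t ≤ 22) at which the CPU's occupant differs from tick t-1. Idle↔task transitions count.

context switches = 7

t=0: queue=[A,D] q_used=0 → run A
t=1: queue=[A,D,G] q_used=1 → run A
t=2: queue=[A,D,G] q_used=2 → run A
t=3: queue=[D,G,A,F] q_used=0 → run D
t=4: queue=[D,G,A,F] q_used=1 → run D
t=5: queue=[D,G,A,F] q_used=2 → run D
t=6: queue=[G,A,F,D] q_used=0 → run G
t=7: queue=[G,A,F,D] q_used=1 → run G
t=8: queue=[G,A,F,D] q_used=2 → run G
t=9: queue=[A,F,D,G] q_used=0 → run A
t=10: queue=[A,F,D,G] q_used=1 → run A
t=11: queue=[A,F,D,G] q_used=2 → run A
t=12: queue=[F,D,G] q_used=0 → run F
t=13: queue=[F,D,G] q_used=1 → run F
t=14: queue=[D,G] q_used=0 → run D
t=15: queue=[D,G] q_used=1 → run D
t=16: queue=[G] q_used=0 → run G
t=17: queue=[G] q_used=1 → run G
t=18: queue=[G] q_used=2 → run G
t=19: queue=[G] q_used=0 → run G
t=20: (idle)
t=21: (idle)
t=22: (idle)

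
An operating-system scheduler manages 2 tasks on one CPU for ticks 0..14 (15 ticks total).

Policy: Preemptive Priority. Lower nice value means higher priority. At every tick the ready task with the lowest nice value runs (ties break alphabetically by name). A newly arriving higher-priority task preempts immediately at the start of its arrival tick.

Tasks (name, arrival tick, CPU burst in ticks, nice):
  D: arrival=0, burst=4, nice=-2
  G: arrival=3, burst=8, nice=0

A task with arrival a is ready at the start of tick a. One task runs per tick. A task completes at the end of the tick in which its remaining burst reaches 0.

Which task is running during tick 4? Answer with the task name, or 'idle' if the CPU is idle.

running at tick 4 = G

t=0: ready={D} → run D
t=1: ready={D} → run D
t=2: ready={D} → run D
t=3: ready={D,G} → run D
t=4: ready={G} → run G
t=5: ready={G} → run G
t=6: ready={G} → run G
t=7: ready={G} → run G
t=8: ready={G} → run G
t=9: ready={G} → run G
t=10: ready={G} → run G
t=11: ready={G} → run G
t=12: (idle)
t=13: (idle)
t=14: (idle)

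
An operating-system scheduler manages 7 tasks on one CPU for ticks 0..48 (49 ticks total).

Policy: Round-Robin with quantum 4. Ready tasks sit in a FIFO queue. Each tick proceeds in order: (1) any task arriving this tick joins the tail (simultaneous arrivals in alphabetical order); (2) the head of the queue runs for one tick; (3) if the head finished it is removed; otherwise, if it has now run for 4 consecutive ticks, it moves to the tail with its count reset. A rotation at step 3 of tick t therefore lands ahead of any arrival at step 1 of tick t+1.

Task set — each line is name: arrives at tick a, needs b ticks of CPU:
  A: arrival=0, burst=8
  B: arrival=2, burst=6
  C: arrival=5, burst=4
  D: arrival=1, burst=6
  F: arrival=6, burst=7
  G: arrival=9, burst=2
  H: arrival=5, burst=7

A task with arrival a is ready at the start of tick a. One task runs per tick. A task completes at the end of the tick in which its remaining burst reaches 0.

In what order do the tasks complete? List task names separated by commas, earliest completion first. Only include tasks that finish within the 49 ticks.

completion order = A, C, D, G, B, H, F

t=0: queue=[A] q_used=0 → run A
t=1: queue=[A,D] q_used=1 → run A
t=2: queue=[A,D,B] q_used=2 → run A
t=3: queue=[A,D,B] q_used=3 → run A
t=4: queue=[D,B,A] q_used=0 → run D
t=5: queue=[D,B,A,C,H] q_used=1 → run D
t=6: queue=[D,B,A,C,H,F] q_used=2 → run D
t=7: queue=[D,B,A,C,H,F] q_used=3 → run D
t=8: queue=[B,A,C,H,F,D] q_used=0 → run B
t=9: queue=[B,A,C,H,F,D,G] q_used=1 → run B
t=10: queue=[B,A,C,H,F,D,G] q_used=2 → run B
t=11: queue=[B,A,C,H,F,D,G] q_used=3 → run B
t=12: queue=[A,C,H,F,D,G,B] q_used=0 → run A
t=13: queue=[A,C,H,F,D,G,B] q_used=1 → run A
t=14: queue=[A,C,H,F,D,G,B] q_used=2 → run A
t=15: queue=[A,C,H,F,D,G,B] q_used=3 → run A
t=16: queue=[C,H,F,D,G,B] q_used=0 → run C
t=17: queue=[C,H,F,D,G,B] q_used=1 → run C
t=18: queue=[C,H,F,D,G,B] q_used=2 → run C
t=19: queue=[C,H,F,D,G,B] q_used=3 → run C
t=20: queue=[H,F,D,G,B] q_used=0 → run H
t=21: queue=[H,F,D,G,B] q_used=1 → run H
t=22: queue=[H,F,D,G,B] q_used=2 → run H
t=23: queue=[H,F,D,G,B] q_used=3 → run H
t=24: queue=[F,D,G,B,H] q_used=0 → run F
t=25: queue=[F,D,G,B,H] q_used=1 → run F
t=26: queue=[F,D,G,B,H] q_used=2 → run F
t=27: queue=[F,D,G,B,H] q_used=3 → run F
t=28: queue=[D,G,B,H,F] q_used=0 → run D
t=29: queue=[D,G,B,H,F] q_used=1 → run D
t=30: queue=[G,B,H,F] q_used=0 → run G
t=31: queue=[G,B,H,F] q_used=1 → run G
t=32: queue=[B,H,F] q_used=0 → run B
t=33: queue=[B,H,F] q_used=1 → run B
t=34: queue=[H,F] q_used=0 → run H
t=35: queue=[H,F] q_used=1 → run H
t=36: queue=[H,F] q_used=2 → run H
t=37: queue=[F] q_used=0 → run F
t=38: queue=[F] q_used=1 → run F
t=39: queue=[F] q_used=2 → run F
t=40: (idle)
t=41: (idle)
t=42: (idle)
t=43: (idle)
t=44: (idle)
t=45: (idle)
t=46: (idle)
t=47: (idle)
t=48: (idle)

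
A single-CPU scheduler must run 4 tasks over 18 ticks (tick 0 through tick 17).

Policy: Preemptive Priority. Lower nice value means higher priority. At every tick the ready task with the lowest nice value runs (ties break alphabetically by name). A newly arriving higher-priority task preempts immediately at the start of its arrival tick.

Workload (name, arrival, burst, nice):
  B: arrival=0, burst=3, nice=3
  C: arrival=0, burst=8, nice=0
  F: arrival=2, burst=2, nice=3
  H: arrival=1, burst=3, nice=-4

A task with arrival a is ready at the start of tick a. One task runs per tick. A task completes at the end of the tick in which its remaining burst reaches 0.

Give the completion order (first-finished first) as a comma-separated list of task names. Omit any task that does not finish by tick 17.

completion order = H, C, B, F

t=0: ready={B,C} → run C
t=1: ready={B,C,H} → run H
t=2: ready={B,C,F,H} → run H
t=3: ready={B,C,F,H} → run H
t=4: ready={B,C,F} → run C
t=5: ready={B,C,F} → run C
t=6: ready={B,C,F} → run C
t=7: ready={B,C,F} → run C
t=8: ready={B,C,F} → run C
t=9: ready={B,C,F} → run C
t=10: ready={B,C,F} → run C
t=11: ready={B,F} → run B
t=12: ready={B,F} → run B
t=13: ready={B,F} → run B
t=14: ready={F} → run F
t=15: ready={F} → run F
t=16: (idle)
t=17: (idle)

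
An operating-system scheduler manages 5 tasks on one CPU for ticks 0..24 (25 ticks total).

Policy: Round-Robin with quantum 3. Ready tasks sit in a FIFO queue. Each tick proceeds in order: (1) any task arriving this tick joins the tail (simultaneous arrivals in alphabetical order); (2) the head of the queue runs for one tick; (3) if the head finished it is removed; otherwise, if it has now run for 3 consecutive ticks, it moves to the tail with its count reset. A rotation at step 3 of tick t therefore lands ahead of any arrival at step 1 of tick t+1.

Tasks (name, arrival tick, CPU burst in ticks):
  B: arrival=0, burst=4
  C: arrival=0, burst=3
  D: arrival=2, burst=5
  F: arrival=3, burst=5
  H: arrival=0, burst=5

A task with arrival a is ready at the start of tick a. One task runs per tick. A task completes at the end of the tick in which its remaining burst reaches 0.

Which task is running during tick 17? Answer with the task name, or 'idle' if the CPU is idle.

t=0: queue=[B,C,H] q_used=0 → run B
t=1: queue=[B,C,H] q_used=1 → run B
t=2: queue=[B,C,H,D] q_used=2 → run B
t=3: queue=[C,H,D,B,F] q_used=0 → run C
t=4: queue=[C,H,D,B,F] q_used=1 → run C
t=5: queue=[C,H,D,B,F] q_used=2 → run C
t=6: queue=[H,D,B,F] q_used=0 → run H
t=7: queue=[H,D,B,F] q_used=1 → run H
t=8: queue=[H,D,B,F] q_used=2 → run H
t=9: queue=[D,B,F,H] q_used=0 → run D
t=10: queue=[D,B,F,H] q_used=1 → run D
t=11: queue=[D,B,F,H] q_used=2 → run D
t=12: queue=[B,F,H,D] q_used=0 → run B
t=13: queue=[F,H,D] q_used=0 → run F
t=14: queue=[F,H,D] q_used=1 → run F
t=15: queue=[F,H,D] q_used=2 → run F
t=16: queue=[H,D,F] q_used=0 → run H
t=17: queue=[H,D,F] q_used=1 → run H
t=18: queue=[D,F] q_used=0 → run D
t=19: queue=[D,F] q_used=1 → run D
t=20: queue=[F] q_used=0 → run F
t=21: queue=[F] q_used=1 → run F
t=22: (idle)
t=23: (idle)
t=24: (idle)

running at tick 17 = H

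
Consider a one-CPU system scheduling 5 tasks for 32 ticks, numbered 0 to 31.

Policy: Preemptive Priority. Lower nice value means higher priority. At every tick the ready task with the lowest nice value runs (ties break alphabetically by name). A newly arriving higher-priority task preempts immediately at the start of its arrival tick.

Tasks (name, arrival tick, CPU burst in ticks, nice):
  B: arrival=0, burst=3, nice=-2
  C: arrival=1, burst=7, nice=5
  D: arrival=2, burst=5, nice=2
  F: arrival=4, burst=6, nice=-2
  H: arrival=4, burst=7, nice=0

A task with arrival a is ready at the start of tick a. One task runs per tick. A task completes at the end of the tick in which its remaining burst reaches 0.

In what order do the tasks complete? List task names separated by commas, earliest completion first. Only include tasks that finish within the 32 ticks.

completion order = B, F, H, D, C

t=0: ready={B} → run B
t=1: ready={B,C} → run B
t=2: ready={B,C,D} → run B
t=3: ready={C,D} → run D
t=4: ready={C,D,F,H} → run F
t=5: ready={C,D,F,H} → run F
t=6: ready={C,D,F,H} → run F
t=7: ready={C,D,F,H} → run F
t=8: ready={C,D,F,H} → run F
t=9: ready={C,D,F,H} → run F
t=10: ready={C,D,H} → run H
t=11: ready={C,D,H} → run H
t=12: ready={C,D,H} → run H
t=13: ready={C,D,H} → run H
t=14: ready={C,D,H} → run H
t=15: ready={C,D,H} → run H
t=16: ready={C,D,H} → run H
t=17: ready={C,D} → run D
t=18: ready={C,D} → run D
t=19: ready={C,D} → run D
t=20: ready={C,D} → run D
t=21: ready={C} → run C
t=22: ready={C} → run C
t=23: ready={C} → run C
t=24: ready={C} → run C
t=25: ready={C} → run C
t=26: ready={C} → run C
t=27: ready={C} → run C
t=28: (idle)
t=29: (idle)
t=30: (idle)
t=31: (idle)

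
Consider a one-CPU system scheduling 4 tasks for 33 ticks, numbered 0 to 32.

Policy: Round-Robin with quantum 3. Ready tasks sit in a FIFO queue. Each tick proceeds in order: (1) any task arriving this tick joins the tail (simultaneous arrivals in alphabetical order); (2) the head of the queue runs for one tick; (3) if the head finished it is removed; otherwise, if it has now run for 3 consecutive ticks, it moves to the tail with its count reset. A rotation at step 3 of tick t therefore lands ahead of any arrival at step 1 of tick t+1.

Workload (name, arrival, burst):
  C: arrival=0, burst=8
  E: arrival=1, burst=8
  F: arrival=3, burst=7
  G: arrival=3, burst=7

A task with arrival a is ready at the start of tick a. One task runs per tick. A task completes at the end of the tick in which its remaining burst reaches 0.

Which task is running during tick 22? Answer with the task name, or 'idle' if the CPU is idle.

t=0: queue=[C] q_used=0 → run C
t=1: queue=[C,E] q_used=1 → run C
t=2: queue=[C,E] q_used=2 → run C
t=3: queue=[E,C,F,G] q_used=0 → run E
t=4: queue=[E,C,F,G] q_used=1 → run E
t=5: queue=[E,C,F,G] q_used=2 → run E
t=6: queue=[C,F,G,E] q_used=0 → run C
t=7: queue=[C,F,G,E] q_used=1 → run C
t=8: queue=[C,F,G,E] q_used=2 → run C
t=9: queue=[F,G,E,C] q_used=0 → run F
t=10: queue=[F,G,E,C] q_used=1 → run F
t=11: queue=[F,G,E,C] q_used=2 → run F
t=12: queue=[G,E,C,F] q_used=0 → run G
t=13: queue=[G,E,C,F] q_used=1 → run G
t=14: queue=[G,E,C,F] q_used=2 → run G
t=15: queue=[E,C,F,G] q_used=0 → run E
t=16: queue=[E,C,F,G] q_used=1 → run E
t=17: queue=[E,C,F,G] q_used=2 → run E
t=18: queue=[C,F,G,E] q_used=0 → run C
t=19: queue=[C,F,G,E] q_used=1 → run C
t=20: queue=[F,G,E] q_used=0 → run F
t=21: queue=[F,G,E] q_used=1 → run F
t=22: queue=[F,G,E] q_used=2 → run F
t=23: queue=[G,E,F] q_used=0 → run G
t=24: queue=[G,E,F] q_used=1 → run G
t=25: queue=[G,E,F] q_used=2 → run G
t=26: queue=[E,F,G] q_used=0 → run E
t=27: queue=[E,F,G] q_used=1 → run E
t=28: queue=[F,G] q_used=0 → run F
t=29: queue=[G] q_used=0 → run G
t=30: (idle)
t=31: (idle)
t=32: (idle)

running at tick 22 = F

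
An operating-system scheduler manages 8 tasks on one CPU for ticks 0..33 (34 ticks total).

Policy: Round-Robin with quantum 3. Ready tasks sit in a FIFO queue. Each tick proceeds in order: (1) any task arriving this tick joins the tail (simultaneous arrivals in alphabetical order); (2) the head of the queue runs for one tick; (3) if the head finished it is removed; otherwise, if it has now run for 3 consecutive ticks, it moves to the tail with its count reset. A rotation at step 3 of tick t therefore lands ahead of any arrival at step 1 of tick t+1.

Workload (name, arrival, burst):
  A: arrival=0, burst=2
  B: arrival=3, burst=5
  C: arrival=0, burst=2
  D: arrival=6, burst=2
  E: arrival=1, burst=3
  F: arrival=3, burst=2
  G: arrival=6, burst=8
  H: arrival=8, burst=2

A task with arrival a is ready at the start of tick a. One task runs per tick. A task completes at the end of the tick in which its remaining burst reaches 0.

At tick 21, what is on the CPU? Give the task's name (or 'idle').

running at tick 21 = G

t=0: queue=[A,C] q_used=0 → run A
t=1: queue=[A,C,E] q_used=1 → run A
t=2: queue=[C,E] q_used=0 → run C
t=3: queue=[C,E,B,F] q_used=1 → run C
t=4: queue=[E,B,F] q_used=0 → run E
t=5: queue=[E,B,F] q_used=1 → run E
t=6: queue=[E,B,F,D,G] q_used=2 → run E
t=7: queue=[B,F,D,G] q_used=0 → run B
t=8: queue=[B,F,D,G,H] q_used=1 → run B
t=9: queue=[B,F,D,G,H] q_used=2 → run B
t=10: queue=[F,D,G,H,B] q_used=0 → run F
t=11: queue=[F,D,G,H,B] q_used=1 → run F
t=12: queue=[D,G,H,B] q_used=0 → run D
t=13: queue=[D,G,H,B] q_used=1 → run D
t=14: queue=[G,H,B] q_used=0 → run G
t=15: queue=[G,H,B] q_used=1 → run G
t=16: queue=[G,H,B] q_used=2 → run G
t=17: queue=[H,B,G] q_used=0 → run H
t=18: queue=[H,B,G] q_used=1 → run H
t=19: queue=[B,G] q_used=0 → run B
t=20: queue=[B,G] q_used=1 → run B
t=21: queue=[G] q_used=0 → run G
t=22: queue=[G] q_used=1 → run G
t=23: queue=[G] q_used=2 → run G
t=24: queue=[G] q_used=0 → run G
t=25: queue=[G] q_used=1 → run G
t=26: (idle)
t=27: (idle)
t=28: (idle)
t=29: (idle)
t=30: (idle)
t=31: (idle)
t=32: (idle)
t=33: (idle)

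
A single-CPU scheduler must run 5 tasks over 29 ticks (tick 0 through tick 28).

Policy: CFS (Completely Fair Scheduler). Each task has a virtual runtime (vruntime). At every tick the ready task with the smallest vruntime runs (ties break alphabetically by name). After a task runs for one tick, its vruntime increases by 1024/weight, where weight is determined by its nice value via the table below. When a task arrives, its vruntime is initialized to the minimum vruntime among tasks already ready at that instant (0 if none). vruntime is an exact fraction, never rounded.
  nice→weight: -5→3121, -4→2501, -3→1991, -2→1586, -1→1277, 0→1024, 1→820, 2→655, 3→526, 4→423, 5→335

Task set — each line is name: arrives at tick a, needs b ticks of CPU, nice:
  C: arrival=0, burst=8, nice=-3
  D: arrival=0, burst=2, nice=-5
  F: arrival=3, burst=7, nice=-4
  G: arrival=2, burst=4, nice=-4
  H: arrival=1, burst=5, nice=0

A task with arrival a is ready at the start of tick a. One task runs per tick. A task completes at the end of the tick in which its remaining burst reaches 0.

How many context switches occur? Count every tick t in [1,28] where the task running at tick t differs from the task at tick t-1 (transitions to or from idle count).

context switches = 25

t=0: vr[C=0 D=0] → run C
t=1: vr[C=1024/1991 D=0 H=0] → run D
t=2: vr[C=1024/1991 D=1024/3121 G=0 H=0] → run G
t=3: vr[C=1024/1991 D=1024/3121 F=0 G=1024/2501 H=0] → run F
t=4: vr[C=1024/1991 D=1024/3121 F=1024/2501 G=1024/2501 H=0] → run H
t=5: vr[C=1024/1991 D=1024/3121 F=1024/2501 G=1024/2501 H=1] → run D
t=6: vr[C=1024/1991 F=1024/2501 G=1024/2501 H=1] → run F
t=7: vr[C=1024/1991 F=2048/2501 G=1024/2501 H=1] → run G
t=8: vr[C=1024/1991 F=2048/2501 G=2048/2501 H=1] → run C
t=9: vr[C=2048/1991 F=2048/2501 G=2048/2501 H=1] → run F
t=10: vr[C=2048/1991 F=3072/2501 G=2048/2501 H=1] → run G
t=11: vr[C=2048/1991 F=3072/2501 G=3072/2501 H=1] → run H
t=12: vr[C=2048/1991 F=3072/2501 G=3072/2501 H=2] → run C
t=13: vr[C=3072/1991 F=3072/2501 G=3072/2501 H=2] → run F
t=14: vr[C=3072/1991 F=4096/2501 G=3072/2501 H=2] → run G
t=15: vr[C=3072/1991 F=4096/2501 H=2] → run C
t=16: vr[C=4096/1991 F=4096/2501 H=2] → run F
t=17: vr[C=4096/1991 F=5120/2501 H=2] → run H
t=18: vr[C=4096/1991 F=5120/2501 H=3] → run F
t=19: vr[C=4096/1991 F=6144/2501 H=3] → run C
t=20: vr[C=5120/1991 F=6144/2501 H=3] → run F
t=21: vr[C=5120/1991 H=3] → run C
t=22: vr[C=6144/1991 H=3] → run H
t=23: vr[C=6144/1991 H=4] → run C
t=24: vr[C=7168/1991 H=4] → run C
t=25: vr[H=4] → run H
t=26: (idle)
t=27: (idle)
t=28: (idle)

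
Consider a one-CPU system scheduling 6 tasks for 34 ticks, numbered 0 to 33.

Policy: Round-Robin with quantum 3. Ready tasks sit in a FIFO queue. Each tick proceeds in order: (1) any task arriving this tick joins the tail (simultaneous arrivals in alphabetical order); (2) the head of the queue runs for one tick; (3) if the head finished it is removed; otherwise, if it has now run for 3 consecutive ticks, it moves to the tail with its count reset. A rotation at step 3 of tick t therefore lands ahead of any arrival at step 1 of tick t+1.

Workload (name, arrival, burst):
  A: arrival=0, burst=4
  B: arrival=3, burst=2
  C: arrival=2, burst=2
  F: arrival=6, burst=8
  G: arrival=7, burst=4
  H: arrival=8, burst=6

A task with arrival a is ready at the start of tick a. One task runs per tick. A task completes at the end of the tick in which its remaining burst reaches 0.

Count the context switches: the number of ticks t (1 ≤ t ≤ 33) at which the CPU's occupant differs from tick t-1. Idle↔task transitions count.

context switches = 11

t=0: queue=[A] q_used=0 → run A
t=1: queue=[A] q_used=1 → run A
t=2: queue=[A,C] q_used=2 → run A
t=3: queue=[C,A,B] q_used=0 → run C
t=4: queue=[C,A,B] q_used=1 → run C
t=5: queue=[A,B] q_used=0 → run A
t=6: queue=[B,F] q_used=0 → run B
t=7: queue=[B,F,G] q_used=1 → run B
t=8: queue=[F,G,H] q_used=0 → run F
t=9: queue=[F,G,H] q_used=1 → run F
t=10: queue=[F,G,H] q_used=2 → run F
t=11: queue=[G,H,F] q_used=0 → run G
t=12: queue=[G,H,F] q_used=1 → run G
t=13: queue=[G,H,F] q_used=2 → run G
t=14: queue=[H,F,G] q_used=0 → run H
t=15: queue=[H,F,G] q_used=1 → run H
t=16: queue=[H,F,G] q_used=2 → run H
t=17: queue=[F,G,H] q_used=0 → run F
t=18: queue=[F,G,H] q_used=1 → run F
t=19: queue=[F,G,H] q_used=2 → run F
t=20: queue=[G,H,F] q_used=0 → run G
t=21: queue=[H,F] q_used=0 → run H
t=22: queue=[H,F] q_used=1 → run H
t=23: queue=[H,F] q_used=2 → run H
t=24: queue=[F] q_used=0 → run F
t=25: queue=[F] q_used=1 → run F
t=26: (idle)
t=27: (idle)
t=28: (idle)
t=29: (idle)
t=30: (idle)
t=31: (idle)
t=32: (idle)
t=33: (idle)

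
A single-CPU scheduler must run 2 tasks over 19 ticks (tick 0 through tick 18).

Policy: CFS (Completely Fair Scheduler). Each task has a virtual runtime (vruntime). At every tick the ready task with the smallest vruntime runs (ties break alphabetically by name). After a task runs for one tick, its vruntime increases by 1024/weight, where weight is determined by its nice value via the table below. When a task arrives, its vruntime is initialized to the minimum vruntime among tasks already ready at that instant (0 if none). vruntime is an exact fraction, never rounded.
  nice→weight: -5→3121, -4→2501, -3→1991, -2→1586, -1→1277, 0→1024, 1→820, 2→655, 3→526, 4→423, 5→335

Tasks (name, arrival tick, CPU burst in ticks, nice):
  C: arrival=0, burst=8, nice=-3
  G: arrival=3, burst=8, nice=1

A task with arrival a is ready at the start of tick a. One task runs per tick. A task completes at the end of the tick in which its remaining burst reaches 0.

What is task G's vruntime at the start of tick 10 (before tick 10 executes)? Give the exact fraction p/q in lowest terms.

t=0: vr[C=0] → run C
t=1: vr[C=1024/1991] → run C
t=2: vr[C=2048/1991] → run C
t=3: vr[C=3072/1991 G=3072/1991] → run C
t=4: vr[C=4096/1991 G=3072/1991] → run G
t=5: vr[C=4096/1991 G=1139456/408155] → run C
t=6: vr[C=5120/1991 G=1139456/408155] → run C
t=7: vr[C=6144/1991 G=1139456/408155] → run G
t=8: vr[C=6144/1991 G=1649152/408155] → run C
t=9: vr[C=7168/1991 G=1649152/408155] → run C
t=10: vr[G=1649152/408155] → run G
t=11: vr[G=2158848/408155] → run G
t=12: vr[G=2668544/408155] → run G
t=13: vr[G=635648/81631] → run G
t=14: vr[G=3687936/408155] → run G
t=15: vr[G=4197632/408155] → run G
t=16: (idle)
t=17: (idle)
t=18: (idle)

vruntime(G, start of tick 10) = 1649152/408155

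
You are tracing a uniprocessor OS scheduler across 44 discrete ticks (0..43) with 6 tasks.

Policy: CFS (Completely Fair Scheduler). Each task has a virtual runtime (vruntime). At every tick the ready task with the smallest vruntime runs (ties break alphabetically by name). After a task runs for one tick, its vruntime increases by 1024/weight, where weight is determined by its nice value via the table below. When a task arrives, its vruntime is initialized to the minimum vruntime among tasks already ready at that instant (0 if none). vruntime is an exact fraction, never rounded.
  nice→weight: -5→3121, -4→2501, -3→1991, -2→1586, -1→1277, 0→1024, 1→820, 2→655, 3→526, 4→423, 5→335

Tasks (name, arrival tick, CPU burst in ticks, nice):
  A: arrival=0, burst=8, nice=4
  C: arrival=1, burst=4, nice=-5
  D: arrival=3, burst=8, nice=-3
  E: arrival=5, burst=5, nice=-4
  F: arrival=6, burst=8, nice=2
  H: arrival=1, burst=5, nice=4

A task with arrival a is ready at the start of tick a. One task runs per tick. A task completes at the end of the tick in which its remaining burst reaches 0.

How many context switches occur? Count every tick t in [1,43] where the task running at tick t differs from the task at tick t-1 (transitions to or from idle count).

t=0: vr[A=0] → run A
t=1: vr[A=1024/423 C=1024/423 H=1024/423] → run A
t=2: vr[A=2048/423 C=1024/423 H=1024/423] → run C
t=3: vr[A=2048/423 C=3629056/1320183 D=1024/423 H=1024/423] → run D
t=4: vr[A=2048/423 C=3629056/1320183 D=2471936/842193 H=1024/423] → run H
t=5: vr[A=2048/423 C=3629056/1320183 D=2471936/842193 E=3629056/1320183 H=2048/423] → run C
t=6: vr[A=2048/423 C=4062208/1320183 D=2471936/842193 E=3629056/1320183 F=3629056/1320183 H=2048/423] → run E
t=7: vr[A=2048/423 C=4062208/1320183 D=2471936/842193 E=10428136448/3301777683 F=3629056/1320183 H=2048/423] → run F
t=8: vr[A=2048/423 C=4062208/1320183 D=2471936/842193 E=10428136448/3301777683 F=3728899072/864719865 H=2048/423] → run D
t=9: vr[A=2048/423 C=4062208/1320183 D=2905088/842193 E=10428136448/3301777683 F=3728899072/864719865 H=2048/423] → run C
t=10: vr[A=2048/423 C=4495360/1320183 D=2905088/842193 E=10428136448/3301777683 F=3728899072/864719865 H=2048/423] → run E
t=11: vr[A=2048/423 C=4495360/1320183 D=2905088/842193 E=11780003840/3301777683 F=3728899072/864719865 H=2048/423] → run C
t=12: vr[A=2048/423 D=2905088/842193 E=11780003840/3301777683 F=3728899072/864719865 H=2048/423] → run D
t=13: vr[A=2048/423 D=3338240/842193 E=11780003840/3301777683 F=3728899072/864719865 H=2048/423] → run E
t=14: vr[A=2048/423 D=3338240/842193 E=13131871232/3301777683 F=3728899072/864719865 H=2048/423] → run D
t=15: vr[A=2048/423 D=3771392/842193 E=13131871232/3301777683 F=3728899072/864719865 H=2048/423] → run E
t=16: vr[A=2048/423 D=3771392/842193 E=14483738624/3301777683 F=3728899072/864719865 H=2048/423] → run F
t=17: vr[A=2048/423 D=3771392/842193 E=14483738624/3301777683 F=5080766464/864719865 H=2048/423] → run E
t=18: vr[A=2048/423 D=3771392/842193 F=5080766464/864719865 H=2048/423] → run D
t=19: vr[A=2048/423 D=4204544/842193 F=5080766464/864719865 H=2048/423] → run A
t=20: vr[A=1024/141 D=4204544/842193 F=5080766464/864719865 H=2048/423] → run H
t=21: vr[A=1024/141 D=4204544/842193 F=5080766464/864719865 H=1024/141] → run D
t=22: vr[A=1024/141 D=4637696/842193 F=5080766464/864719865 H=1024/141] → run D
t=23: vr[A=1024/141 D=5070848/842193 F=5080766464/864719865 H=1024/141] → run F
t=24: vr[A=1024/141 D=5070848/842193 F=6432633856/864719865 H=1024/141] → run D
t=25: vr[A=1024/141 F=6432633856/864719865 H=1024/141] → run A
t=26: vr[A=4096/423 F=6432633856/864719865 H=1024/141] → run H
t=27: vr[A=4096/423 F=6432633856/864719865 H=4096/423] → run F
t=28: vr[A=4096/423 F=7784501248/864719865 H=4096/423] → run F
t=29: vr[A=4096/423 F=1827273728/172943973 H=4096/423] → run A
t=30: vr[A=5120/423 F=1827273728/172943973 H=4096/423] → run H
t=31: vr[A=5120/423 F=1827273728/172943973 H=5120/423] → run F
t=32: vr[A=5120/423 F=10488236032/864719865 H=5120/423] → run A
t=33: vr[A=2048/141 F=10488236032/864719865 H=5120/423] → run H
t=34: vr[A=2048/141 F=10488236032/864719865] → run F
t=35: vr[A=2048/141 F=11840103424/864719865] → run F
t=36: vr[A=2048/141] → run A
t=37: vr[A=7168/423] → run A
t=38: (idle)
t=39: (idle)
t=40: (idle)
t=41: (idle)
t=42: (idle)
t=43: (idle)

context switches = 33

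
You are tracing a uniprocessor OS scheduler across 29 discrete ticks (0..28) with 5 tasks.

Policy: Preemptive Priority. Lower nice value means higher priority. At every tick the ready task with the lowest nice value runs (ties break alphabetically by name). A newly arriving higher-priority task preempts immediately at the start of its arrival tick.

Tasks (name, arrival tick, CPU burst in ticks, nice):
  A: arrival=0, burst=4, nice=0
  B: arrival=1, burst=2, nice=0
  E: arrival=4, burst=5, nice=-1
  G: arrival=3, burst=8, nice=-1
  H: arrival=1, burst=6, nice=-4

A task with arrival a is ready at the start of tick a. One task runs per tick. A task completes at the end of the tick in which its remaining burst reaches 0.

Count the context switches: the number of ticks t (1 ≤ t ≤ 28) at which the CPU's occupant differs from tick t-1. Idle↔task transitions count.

t=0: ready={A} → run A
t=1: ready={A,B,H} → run H
t=2: ready={A,B,H} → run H
t=3: ready={A,B,G,H} → run H
t=4: ready={A,B,E,G,H} → run H
t=5: ready={A,B,E,G,H} → run H
t=6: ready={A,B,E,G,H} → run H
t=7: ready={A,B,E,G} → run E
t=8: ready={A,B,E,G} → run E
t=9: ready={A,B,E,G} → run E
t=10: ready={A,B,E,G} → run E
t=11: ready={A,B,E,G} → run E
t=12: ready={A,B,G} → run G
t=13: ready={A,B,G} → run G
t=14: ready={A,B,G} → run G
t=15: ready={A,B,G} → run G
t=16: ready={A,B,G} → run G
t=17: ready={A,B,G} → run G
t=18: ready={A,B,G} → run G
t=19: ready={A,B,G} → run G
t=20: ready={A,B} → run A
t=21: ready={A,B} → run A
t=22: ready={A,B} → run A
t=23: ready={B} → run B
t=24: ready={B} → run B
t=25: (idle)
t=26: (idle)
t=27: (idle)
t=28: (idle)

context switches = 6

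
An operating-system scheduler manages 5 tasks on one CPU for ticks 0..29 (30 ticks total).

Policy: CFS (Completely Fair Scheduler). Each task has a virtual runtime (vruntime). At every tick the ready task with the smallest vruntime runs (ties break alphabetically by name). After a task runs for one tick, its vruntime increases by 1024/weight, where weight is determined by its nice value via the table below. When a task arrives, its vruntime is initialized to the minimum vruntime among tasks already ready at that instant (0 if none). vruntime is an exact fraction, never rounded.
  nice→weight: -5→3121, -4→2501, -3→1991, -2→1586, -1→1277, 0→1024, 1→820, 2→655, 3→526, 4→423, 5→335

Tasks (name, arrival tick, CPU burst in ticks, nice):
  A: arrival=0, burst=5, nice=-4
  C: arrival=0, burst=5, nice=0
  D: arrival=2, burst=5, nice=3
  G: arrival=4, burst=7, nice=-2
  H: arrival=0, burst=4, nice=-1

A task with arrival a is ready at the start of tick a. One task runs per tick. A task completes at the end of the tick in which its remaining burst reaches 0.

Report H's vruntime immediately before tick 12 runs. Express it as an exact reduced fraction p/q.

t=0: vr[A=0 C=0 H=0] → run A
t=1: vr[A=1024/2501 C=0 H=0] → run C
t=2: vr[A=1024/2501 C=1 D=0 H=0] → run D
t=3: vr[A=1024/2501 C=1 D=512/263 H=0] → run H
t=4: vr[A=1024/2501 C=1 D=512/263 G=1024/2501 H=1024/1277] → run A
t=5: vr[A=2048/2501 C=1 D=512/263 G=1024/2501 H=1024/1277] → run G
t=6: vr[A=2048/2501 C=1 D=512/263 G=34304/32513 H=1024/1277] → run H
t=7: vr[A=2048/2501 C=1 D=512/263 G=34304/32513 H=2048/1277] → run A
t=8: vr[A=3072/2501 C=1 D=512/263 G=34304/32513 H=2048/1277] → run C
t=9: vr[A=3072/2501 C=2 D=512/263 G=34304/32513 H=2048/1277] → run G
t=10: vr[A=3072/2501 C=2 D=512/263 G=55296/32513 H=2048/1277] → run A
t=11: vr[A=4096/2501 C=2 D=512/263 G=55296/32513 H=2048/1277] → run H
t=12: vr[A=4096/2501 C=2 D=512/263 G=55296/32513 H=3072/1277] → run A
t=13: vr[C=2 D=512/263 G=55296/32513 H=3072/1277] → run G
t=14: vr[C=2 D=512/263 G=76288/32513 H=3072/1277] → run D
t=15: vr[C=2 D=1024/263 G=76288/32513 H=3072/1277] → run C
t=16: vr[C=3 D=1024/263 G=76288/32513 H=3072/1277] → run G
t=17: vr[C=3 D=1024/263 G=97280/32513 H=3072/1277] → run H
t=18: vr[C=3 D=1024/263 G=97280/32513] → run G
t=19: vr[C=3 D=1024/263 G=118272/32513] → run C
t=20: vr[C=4 D=1024/263 G=118272/32513] → run G
t=21: vr[C=4 D=1024/263 G=139264/32513] → run D
t=22: vr[C=4 D=1536/263 G=139264/32513] → run C
t=23: vr[D=1536/263 G=139264/32513] → run G
t=24: vr[D=1536/263] → run D
t=25: vr[D=2048/263] → run D
t=26: (idle)
t=27: (idle)
t=28: (idle)
t=29: (idle)

vruntime(H, start of tick 12) = 3072/1277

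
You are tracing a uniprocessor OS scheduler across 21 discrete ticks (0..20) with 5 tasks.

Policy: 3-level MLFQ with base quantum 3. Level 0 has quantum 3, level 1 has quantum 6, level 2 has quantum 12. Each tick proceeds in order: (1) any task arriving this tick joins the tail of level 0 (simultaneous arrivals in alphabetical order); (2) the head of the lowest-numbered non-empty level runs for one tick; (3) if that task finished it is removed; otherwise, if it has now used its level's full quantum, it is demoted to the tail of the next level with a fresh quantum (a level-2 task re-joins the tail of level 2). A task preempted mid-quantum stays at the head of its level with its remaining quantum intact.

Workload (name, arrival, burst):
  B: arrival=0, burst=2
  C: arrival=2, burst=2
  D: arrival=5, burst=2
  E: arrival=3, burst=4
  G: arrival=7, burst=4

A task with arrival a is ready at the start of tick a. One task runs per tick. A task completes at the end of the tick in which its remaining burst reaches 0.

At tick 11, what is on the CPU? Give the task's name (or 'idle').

running at tick 11 = G

t=0: L0/L1/L2 = B/-/- → run B
t=1: L0/L1/L2 = B/-/- → run B
t=2: L0/L1/L2 = C/-/- → run C
t=3: L0/L1/L2 = CE/-/- → run C
t=4: L0/L1/L2 = E/-/- → run E
t=5: L0/L1/L2 = ED/-/- → run E
t=6: L0/L1/L2 = ED/-/- → run E
t=7: L0/L1/L2 = DG/E/- → run D
t=8: L0/L1/L2 = DG/E/- → run D
t=9: L0/L1/L2 = G/E/- → run G
t=10: L0/L1/L2 = G/E/- → run G
t=11: L0/L1/L2 = G/E/- → run G
t=12: L0/L1/L2 = -/EG/- → run E
t=13: L0/L1/L2 = -/G/- → run G
t=14: (idle)
t=15: (idle)
t=16: (idle)
t=17: (idle)
t=18: (idle)
t=19: (idle)
t=20: (idle)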